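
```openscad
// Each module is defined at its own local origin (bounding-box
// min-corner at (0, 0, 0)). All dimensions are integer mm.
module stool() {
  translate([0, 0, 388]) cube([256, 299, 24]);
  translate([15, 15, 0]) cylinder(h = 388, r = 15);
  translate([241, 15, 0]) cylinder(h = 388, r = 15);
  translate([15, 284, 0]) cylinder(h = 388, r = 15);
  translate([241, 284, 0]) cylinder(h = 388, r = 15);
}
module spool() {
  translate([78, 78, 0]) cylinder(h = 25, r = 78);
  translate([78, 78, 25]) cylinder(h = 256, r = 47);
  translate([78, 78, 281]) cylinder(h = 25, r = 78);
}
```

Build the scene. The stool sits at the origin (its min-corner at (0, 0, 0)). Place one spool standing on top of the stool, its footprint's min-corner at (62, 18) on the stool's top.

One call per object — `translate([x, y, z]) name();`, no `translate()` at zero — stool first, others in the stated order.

stool();
translate([62, 18, 412]) spool();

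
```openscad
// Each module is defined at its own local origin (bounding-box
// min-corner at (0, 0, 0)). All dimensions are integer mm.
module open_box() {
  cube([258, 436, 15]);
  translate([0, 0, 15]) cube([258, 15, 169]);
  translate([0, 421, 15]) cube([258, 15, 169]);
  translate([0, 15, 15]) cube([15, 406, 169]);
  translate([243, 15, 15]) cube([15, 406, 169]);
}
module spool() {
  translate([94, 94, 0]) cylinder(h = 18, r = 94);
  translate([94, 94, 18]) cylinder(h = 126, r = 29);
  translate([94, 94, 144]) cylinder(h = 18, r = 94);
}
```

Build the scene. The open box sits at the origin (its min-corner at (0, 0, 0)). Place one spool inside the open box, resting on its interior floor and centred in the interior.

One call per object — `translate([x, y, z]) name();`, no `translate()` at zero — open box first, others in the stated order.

open_box();
translate([35, 124, 15]) spool();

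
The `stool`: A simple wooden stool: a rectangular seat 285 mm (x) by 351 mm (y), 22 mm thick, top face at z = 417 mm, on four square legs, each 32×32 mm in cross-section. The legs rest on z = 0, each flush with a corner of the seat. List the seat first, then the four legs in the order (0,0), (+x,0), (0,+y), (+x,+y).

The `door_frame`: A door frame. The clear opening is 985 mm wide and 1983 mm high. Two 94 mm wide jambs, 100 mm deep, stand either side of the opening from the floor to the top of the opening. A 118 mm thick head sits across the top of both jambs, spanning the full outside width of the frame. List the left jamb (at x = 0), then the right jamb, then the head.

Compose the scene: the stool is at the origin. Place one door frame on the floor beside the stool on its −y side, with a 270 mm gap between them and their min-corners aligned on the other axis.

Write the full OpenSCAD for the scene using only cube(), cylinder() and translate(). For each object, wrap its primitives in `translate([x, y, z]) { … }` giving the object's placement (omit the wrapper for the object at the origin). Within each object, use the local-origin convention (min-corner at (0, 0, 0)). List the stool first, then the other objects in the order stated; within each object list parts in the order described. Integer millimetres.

translate([0, 0, 395]) cube([285, 351, 22]);
cube([32, 32, 395]);
translate([253, 0, 0]) cube([32, 32, 395]);
translate([0, 319, 0]) cube([32, 32, 395]);
translate([253, 319, 0]) cube([32, 32, 395]);
translate([0, -370, 0]) {
  cube([94, 100, 1983]);
  translate([1079, 0, 0]) cube([94, 100, 1983]);
  translate([0, 0, 1983]) cube([1173, 100, 118]);
}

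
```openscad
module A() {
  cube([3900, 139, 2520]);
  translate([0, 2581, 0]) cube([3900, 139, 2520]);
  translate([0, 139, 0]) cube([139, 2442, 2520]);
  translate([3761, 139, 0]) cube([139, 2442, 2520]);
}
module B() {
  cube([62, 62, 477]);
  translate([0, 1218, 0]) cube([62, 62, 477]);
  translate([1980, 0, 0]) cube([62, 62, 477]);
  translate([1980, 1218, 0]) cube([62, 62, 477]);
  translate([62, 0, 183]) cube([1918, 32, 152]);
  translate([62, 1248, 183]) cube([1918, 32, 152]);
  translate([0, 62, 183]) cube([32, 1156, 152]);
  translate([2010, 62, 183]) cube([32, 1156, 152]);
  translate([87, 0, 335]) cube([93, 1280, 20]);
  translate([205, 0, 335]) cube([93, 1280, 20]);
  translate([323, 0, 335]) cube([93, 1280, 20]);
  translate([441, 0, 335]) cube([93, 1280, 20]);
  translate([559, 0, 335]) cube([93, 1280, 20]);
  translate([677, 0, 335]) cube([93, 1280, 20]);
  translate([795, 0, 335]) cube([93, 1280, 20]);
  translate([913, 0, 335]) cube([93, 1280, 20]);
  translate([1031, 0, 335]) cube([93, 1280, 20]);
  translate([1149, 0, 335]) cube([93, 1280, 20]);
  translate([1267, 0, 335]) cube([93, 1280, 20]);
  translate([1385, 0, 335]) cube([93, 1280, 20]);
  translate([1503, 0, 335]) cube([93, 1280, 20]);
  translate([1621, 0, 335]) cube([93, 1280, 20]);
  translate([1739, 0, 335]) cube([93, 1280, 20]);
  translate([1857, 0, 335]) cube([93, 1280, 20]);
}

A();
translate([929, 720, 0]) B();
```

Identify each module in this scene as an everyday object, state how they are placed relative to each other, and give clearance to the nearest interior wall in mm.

Clearances: x = 790, y = 581; minimum 581 mm.

A is a house frame. B is a bed frame. The bed frame sits inside the house frame, centred. The clearance to the nearest interior wall is 581 mm.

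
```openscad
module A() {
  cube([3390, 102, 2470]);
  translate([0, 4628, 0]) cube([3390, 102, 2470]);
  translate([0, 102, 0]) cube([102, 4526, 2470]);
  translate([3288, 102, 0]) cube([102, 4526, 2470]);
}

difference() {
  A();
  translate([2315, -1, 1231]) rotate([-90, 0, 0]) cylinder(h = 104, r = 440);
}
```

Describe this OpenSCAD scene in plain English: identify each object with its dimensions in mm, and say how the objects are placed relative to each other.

A is a box-shaped house frame (walls only): outside footprint 3390×4730 mm, wall height 2470 mm, wall thickness 102 mm. The two y-facing walls run the full x-width; the two x-facing walls fit between the inner faces of the y-facing walls.

The house frame has a circular hole of radius 440 mm through its front wall, centred at (x = 2315, z = 1231).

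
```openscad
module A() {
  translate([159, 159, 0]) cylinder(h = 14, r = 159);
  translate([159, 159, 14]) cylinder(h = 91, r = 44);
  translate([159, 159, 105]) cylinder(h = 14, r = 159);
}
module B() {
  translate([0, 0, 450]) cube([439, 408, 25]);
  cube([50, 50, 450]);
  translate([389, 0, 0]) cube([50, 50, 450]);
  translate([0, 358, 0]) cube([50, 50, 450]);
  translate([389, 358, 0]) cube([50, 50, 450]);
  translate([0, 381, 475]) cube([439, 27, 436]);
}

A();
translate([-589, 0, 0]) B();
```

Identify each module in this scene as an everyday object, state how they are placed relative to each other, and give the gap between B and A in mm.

A is a spool. B is a chair. The chair is on the floor beside the spool on its −x side. The gap between the chair and the spool is 150 mm.

The chair's nearest face is 150 mm from the spool's −x face.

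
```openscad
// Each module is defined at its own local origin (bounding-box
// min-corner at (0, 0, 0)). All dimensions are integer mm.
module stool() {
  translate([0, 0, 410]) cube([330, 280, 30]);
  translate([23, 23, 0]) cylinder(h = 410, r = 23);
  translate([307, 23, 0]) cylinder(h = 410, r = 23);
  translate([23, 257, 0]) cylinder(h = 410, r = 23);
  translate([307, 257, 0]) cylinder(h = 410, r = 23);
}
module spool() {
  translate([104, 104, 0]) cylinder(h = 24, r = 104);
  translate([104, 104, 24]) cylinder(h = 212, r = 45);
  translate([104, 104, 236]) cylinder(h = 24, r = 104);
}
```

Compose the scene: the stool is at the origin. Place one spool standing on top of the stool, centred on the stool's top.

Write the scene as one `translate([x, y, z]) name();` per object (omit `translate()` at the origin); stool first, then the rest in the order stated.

stool();
translate([61, 36, 440]) spool();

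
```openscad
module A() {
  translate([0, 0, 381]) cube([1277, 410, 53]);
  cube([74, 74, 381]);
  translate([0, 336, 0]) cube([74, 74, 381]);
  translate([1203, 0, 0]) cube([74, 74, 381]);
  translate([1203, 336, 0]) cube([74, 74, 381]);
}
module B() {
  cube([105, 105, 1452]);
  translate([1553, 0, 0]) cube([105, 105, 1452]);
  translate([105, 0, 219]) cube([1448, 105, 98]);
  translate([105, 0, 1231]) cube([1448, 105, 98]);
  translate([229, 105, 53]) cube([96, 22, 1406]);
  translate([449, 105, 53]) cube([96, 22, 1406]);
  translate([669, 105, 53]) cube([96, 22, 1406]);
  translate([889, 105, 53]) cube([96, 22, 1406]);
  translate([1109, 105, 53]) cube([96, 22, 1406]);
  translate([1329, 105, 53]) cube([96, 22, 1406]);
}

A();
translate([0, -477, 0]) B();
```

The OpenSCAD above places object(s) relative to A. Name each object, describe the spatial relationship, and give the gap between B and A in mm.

The fence section's nearest face is 350 mm from the bench's −y face.

A is a bench. B is a fence section. The fence section is on the floor beside the bench on its −y side. The gap between the fence section and the bench is 350 mm.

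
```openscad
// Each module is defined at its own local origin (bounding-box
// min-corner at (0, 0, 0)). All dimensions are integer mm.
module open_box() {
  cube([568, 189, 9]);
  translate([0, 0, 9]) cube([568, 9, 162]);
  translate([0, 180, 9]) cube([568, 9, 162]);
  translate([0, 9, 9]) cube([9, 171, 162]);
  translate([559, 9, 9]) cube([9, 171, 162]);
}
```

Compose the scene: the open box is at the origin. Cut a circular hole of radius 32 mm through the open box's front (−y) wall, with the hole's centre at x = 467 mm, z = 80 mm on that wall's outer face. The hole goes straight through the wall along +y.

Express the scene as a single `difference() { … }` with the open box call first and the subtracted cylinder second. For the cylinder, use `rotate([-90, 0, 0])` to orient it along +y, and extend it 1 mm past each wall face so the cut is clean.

difference() {
  open_box();
  translate([467, -1, 80]) rotate([-90, 0, 0]) cylinder(h = 11, r = 32);
}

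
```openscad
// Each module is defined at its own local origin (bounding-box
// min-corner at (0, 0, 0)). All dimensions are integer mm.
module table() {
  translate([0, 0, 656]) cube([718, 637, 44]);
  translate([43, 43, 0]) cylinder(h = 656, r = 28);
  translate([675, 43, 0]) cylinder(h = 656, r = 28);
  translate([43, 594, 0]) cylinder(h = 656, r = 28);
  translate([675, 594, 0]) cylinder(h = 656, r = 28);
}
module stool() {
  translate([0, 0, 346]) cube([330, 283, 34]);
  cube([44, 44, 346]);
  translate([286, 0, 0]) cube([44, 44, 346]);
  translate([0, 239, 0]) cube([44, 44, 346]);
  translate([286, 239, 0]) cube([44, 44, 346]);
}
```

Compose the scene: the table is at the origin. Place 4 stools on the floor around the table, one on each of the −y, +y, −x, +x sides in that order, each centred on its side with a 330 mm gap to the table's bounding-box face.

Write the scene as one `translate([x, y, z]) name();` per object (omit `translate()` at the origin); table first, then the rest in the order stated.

table();
translate([194, -613, 0]) stool();
translate([194, 967, 0]) stool();
translate([-660, 177, 0]) stool();
translate([1048, 177, 0]) stool();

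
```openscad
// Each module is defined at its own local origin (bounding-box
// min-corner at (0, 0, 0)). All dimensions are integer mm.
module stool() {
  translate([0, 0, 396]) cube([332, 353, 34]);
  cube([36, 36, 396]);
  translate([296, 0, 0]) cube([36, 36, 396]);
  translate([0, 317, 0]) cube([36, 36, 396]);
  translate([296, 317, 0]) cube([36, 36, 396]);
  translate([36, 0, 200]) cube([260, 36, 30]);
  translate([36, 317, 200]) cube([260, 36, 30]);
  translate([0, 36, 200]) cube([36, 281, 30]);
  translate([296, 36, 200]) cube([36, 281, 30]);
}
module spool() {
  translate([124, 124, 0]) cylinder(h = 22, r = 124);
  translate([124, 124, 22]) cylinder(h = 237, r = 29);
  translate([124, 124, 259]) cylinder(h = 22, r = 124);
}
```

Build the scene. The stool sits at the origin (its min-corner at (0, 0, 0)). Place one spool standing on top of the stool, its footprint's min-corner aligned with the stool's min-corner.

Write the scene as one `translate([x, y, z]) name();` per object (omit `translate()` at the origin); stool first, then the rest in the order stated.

stool();
translate([0, 0, 430]) spool();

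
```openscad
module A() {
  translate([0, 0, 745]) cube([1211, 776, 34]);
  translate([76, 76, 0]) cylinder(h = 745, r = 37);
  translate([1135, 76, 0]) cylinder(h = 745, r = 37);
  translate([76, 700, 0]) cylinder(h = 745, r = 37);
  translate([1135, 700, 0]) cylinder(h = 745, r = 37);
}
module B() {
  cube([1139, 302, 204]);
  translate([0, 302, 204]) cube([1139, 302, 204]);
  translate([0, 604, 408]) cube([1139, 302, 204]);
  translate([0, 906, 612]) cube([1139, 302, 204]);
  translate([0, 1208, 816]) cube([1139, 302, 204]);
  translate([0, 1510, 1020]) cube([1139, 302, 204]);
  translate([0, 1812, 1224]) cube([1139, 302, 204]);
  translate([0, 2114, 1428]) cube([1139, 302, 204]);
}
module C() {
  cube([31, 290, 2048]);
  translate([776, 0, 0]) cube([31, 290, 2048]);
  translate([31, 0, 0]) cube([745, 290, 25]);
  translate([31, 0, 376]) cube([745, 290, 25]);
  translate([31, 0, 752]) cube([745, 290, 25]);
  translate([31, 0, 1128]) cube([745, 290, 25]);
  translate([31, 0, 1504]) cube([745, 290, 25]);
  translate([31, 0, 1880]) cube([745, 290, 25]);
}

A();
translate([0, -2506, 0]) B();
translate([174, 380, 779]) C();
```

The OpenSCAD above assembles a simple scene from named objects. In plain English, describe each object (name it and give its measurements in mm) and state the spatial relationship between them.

A is a rectangular dining table. The top is 1211×776×34 mm with its upper surface at z = 779 mm. It stands on four round legs of 74 mm diameter, each leg's bounding box inset 39 mm from the nearest pair of top edges, running from the floor to the underside of the top.

B is a straight staircase of 8 solid steps. Each step is 1139 mm wide (x), 302 mm deep (y, the going) and 204 mm tall (the rise). The first step rests on the floor; each subsequent step sits one going further in +y and one rise higher in +z, directly behind and above the previous step with no overlap.

C is an open bookshelf. Two side panels, each 31 mm thick, 290 mm deep and 2048 mm tall, stand 807 mm apart (outside-to-outside). Between them sit 6 shelves, each 25 mm thick and 290 mm deep, spanning the full gap between the sides. The bottom shelf rests on the floor (its underside at z = 0) and the clear gap between one shelf's top and the next shelf's underside is 351 mm.

The staircase is on the floor beside the table on its −y side. The bookshelf is on top of the table.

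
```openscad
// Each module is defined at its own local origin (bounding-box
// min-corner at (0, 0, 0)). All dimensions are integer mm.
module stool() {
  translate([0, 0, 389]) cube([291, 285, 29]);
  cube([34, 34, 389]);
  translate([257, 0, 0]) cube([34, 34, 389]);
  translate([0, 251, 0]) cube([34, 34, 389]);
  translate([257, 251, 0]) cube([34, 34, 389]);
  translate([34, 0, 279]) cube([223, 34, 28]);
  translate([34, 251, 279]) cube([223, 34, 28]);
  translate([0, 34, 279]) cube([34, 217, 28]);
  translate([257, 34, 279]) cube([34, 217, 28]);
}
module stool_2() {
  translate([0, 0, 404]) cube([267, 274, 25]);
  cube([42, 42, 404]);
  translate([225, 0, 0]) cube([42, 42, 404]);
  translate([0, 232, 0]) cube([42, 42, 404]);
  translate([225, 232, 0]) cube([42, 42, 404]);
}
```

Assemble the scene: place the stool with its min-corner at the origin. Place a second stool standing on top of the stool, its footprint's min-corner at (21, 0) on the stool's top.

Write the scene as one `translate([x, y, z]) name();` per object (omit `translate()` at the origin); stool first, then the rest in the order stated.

stool();
translate([21, 0, 418]) stool_2();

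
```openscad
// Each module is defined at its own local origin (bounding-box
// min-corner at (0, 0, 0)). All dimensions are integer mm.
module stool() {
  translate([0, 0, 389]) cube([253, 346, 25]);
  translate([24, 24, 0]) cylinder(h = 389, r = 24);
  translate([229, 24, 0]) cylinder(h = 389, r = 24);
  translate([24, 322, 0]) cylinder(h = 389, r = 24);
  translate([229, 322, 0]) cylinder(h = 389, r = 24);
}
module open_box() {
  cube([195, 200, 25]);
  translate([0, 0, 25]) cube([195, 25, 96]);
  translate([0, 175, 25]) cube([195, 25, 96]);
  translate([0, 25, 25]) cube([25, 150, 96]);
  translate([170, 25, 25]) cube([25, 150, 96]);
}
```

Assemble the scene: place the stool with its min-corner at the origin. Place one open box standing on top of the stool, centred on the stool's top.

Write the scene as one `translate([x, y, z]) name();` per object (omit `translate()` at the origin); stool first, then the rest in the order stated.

stool();
translate([29, 73, 414]) open_box();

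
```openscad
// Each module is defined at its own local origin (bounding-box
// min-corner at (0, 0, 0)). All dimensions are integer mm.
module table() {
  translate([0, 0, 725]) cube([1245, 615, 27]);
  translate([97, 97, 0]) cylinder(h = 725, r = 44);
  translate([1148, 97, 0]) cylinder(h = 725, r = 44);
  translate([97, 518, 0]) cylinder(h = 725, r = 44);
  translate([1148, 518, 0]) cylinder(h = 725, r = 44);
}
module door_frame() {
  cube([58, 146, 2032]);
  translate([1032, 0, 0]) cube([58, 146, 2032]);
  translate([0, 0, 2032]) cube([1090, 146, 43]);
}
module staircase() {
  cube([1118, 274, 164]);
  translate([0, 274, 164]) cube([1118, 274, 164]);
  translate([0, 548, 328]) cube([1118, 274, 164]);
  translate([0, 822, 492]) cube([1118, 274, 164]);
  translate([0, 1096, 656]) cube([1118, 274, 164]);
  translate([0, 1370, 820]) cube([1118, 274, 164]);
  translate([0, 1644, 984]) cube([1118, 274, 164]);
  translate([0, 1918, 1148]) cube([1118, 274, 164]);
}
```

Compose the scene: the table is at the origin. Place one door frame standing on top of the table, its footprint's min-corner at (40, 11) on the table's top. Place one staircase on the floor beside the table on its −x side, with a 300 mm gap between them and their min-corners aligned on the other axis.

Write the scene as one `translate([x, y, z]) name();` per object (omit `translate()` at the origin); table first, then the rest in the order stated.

table();
translate([40, 11, 752]) door_frame();
translate([-1418, 0, 0]) staircase();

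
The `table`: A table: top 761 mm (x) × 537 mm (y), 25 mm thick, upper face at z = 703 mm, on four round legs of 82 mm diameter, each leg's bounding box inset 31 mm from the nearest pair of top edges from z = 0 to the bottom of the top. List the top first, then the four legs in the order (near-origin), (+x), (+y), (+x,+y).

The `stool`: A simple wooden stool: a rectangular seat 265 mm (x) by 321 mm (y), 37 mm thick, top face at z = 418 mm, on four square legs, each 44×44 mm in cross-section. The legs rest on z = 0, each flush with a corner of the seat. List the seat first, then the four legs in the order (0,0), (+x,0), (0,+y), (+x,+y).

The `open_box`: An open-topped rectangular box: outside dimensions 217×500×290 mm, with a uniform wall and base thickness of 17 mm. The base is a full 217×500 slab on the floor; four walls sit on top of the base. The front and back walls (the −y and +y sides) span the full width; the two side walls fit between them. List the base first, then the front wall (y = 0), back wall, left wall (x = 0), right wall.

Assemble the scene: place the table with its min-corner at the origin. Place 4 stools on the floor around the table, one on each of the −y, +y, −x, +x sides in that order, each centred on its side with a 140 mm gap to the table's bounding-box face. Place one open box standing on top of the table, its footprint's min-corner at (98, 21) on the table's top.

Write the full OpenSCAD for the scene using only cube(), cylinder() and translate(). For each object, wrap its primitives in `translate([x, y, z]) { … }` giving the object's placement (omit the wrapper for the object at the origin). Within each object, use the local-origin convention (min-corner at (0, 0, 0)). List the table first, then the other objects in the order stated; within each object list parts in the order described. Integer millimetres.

translate([0, 0, 678]) cube([761, 537, 25]);
translate([72, 72, 0]) cylinder(h = 678, r = 41);
translate([689, 72, 0]) cylinder(h = 678, r = 41);
translate([72, 465, 0]) cylinder(h = 678, r = 41);
translate([689, 465, 0]) cylinder(h = 678, r = 41);
translate([248, -461, 0]) {
  translate([0, 0, 381]) cube([265, 321, 37]);
  cube([44, 44, 381]);
  translate([221, 0, 0]) cube([44, 44, 381]);
  translate([0, 277, 0]) cube([44, 44, 381]);
  translate([221, 277, 0]) cube([44, 44, 381]);
}
translate([248, 677, 0]) {
  translate([0, 0, 381]) cube([265, 321, 37]);
  cube([44, 44, 381]);
  translate([221, 0, 0]) cube([44, 44, 381]);
  translate([0, 277, 0]) cube([44, 44, 381]);
  translate([221, 277, 0]) cube([44, 44, 381]);
}
translate([-405, 108, 0]) {
  translate([0, 0, 381]) cube([265, 321, 37]);
  cube([44, 44, 381]);
  translate([221, 0, 0]) cube([44, 44, 381]);
  translate([0, 277, 0]) cube([44, 44, 381]);
  translate([221, 277, 0]) cube([44, 44, 381]);
}
translate([901, 108, 0]) {
  translate([0, 0, 381]) cube([265, 321, 37]);
  cube([44, 44, 381]);
  translate([221, 0, 0]) cube([44, 44, 381]);
  translate([0, 277, 0]) cube([44, 44, 381]);
  translate([221, 277, 0]) cube([44, 44, 381]);
}
translate([98, 21, 703]) {
  cube([217, 500, 17]);
  translate([0, 0, 17]) cube([217, 17, 273]);
  translate([0, 483, 17]) cube([217, 17, 273]);
  translate([0, 17, 17]) cube([17, 466, 273]);
  translate([200, 17, 17]) cube([17, 466, 273]);
}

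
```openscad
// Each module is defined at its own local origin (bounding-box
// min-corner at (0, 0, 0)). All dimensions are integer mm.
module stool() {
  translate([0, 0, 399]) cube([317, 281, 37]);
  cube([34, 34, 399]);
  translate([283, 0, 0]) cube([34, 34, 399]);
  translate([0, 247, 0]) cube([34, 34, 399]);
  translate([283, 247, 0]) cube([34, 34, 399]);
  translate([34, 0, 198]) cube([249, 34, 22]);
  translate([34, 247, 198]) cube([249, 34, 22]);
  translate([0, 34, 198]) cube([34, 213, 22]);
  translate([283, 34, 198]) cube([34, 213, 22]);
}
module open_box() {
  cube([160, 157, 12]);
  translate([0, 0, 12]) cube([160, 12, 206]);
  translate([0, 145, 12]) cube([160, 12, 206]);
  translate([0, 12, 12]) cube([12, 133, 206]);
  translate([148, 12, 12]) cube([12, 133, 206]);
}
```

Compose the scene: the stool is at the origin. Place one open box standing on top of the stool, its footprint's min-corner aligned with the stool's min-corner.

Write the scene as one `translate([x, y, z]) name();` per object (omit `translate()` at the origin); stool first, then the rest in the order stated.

stool();
translate([0, 0, 436]) open_box();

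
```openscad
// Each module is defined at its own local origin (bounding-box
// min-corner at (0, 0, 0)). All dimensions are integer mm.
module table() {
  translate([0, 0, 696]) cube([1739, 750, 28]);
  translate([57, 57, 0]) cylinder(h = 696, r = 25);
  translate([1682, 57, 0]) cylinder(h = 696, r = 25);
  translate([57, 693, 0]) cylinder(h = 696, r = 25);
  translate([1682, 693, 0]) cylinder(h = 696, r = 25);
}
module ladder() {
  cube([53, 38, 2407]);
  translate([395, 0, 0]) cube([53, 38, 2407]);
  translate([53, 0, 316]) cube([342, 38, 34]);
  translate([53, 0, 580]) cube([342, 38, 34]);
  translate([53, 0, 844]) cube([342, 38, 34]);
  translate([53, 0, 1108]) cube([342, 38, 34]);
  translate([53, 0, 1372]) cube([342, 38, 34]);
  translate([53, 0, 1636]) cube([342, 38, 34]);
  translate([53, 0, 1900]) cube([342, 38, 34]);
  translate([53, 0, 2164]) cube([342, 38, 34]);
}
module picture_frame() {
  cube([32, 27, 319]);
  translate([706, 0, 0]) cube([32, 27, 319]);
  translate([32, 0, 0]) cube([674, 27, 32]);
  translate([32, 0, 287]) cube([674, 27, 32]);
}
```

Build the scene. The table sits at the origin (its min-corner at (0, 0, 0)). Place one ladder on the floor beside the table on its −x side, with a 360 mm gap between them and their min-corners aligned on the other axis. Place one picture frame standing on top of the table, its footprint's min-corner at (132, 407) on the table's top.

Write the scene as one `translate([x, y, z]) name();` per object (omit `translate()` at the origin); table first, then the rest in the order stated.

table();
translate([-808, 0, 0]) ladder();
translate([132, 407, 724]) picture_frame();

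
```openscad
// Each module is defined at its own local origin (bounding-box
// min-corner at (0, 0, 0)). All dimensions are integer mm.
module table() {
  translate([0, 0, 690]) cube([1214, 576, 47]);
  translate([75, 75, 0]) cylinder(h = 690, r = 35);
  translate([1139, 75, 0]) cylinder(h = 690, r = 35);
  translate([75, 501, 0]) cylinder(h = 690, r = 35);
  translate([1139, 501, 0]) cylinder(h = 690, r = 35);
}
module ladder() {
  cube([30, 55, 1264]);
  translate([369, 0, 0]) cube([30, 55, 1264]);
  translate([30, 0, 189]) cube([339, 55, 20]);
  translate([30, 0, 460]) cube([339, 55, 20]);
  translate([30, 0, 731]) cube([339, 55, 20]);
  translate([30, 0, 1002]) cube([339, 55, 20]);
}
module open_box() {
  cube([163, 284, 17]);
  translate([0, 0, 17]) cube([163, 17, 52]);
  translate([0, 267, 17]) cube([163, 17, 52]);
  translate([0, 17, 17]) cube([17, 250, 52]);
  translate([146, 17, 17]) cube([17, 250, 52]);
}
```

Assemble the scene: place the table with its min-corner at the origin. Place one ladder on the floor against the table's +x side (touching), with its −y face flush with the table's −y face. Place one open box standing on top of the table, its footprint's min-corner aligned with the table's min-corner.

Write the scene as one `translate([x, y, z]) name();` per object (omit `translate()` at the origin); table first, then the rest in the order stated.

table();
translate([1214, 0, 0]) ladder();
translate([0, 0, 737]) open_box();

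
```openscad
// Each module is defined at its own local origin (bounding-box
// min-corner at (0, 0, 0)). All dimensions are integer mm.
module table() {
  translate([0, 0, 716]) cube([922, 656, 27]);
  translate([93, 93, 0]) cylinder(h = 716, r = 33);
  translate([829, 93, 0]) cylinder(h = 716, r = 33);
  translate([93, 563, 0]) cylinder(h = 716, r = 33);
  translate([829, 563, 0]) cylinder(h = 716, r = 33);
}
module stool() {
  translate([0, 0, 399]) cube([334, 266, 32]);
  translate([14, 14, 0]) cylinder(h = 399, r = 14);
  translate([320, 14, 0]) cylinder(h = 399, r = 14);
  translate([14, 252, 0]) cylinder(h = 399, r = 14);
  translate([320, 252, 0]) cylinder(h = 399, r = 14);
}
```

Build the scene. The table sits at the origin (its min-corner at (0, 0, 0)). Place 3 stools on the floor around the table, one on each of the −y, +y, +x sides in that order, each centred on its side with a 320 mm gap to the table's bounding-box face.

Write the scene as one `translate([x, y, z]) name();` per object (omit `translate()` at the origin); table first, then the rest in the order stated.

table();
translate([294, -586, 0]) stool();
translate([294, 976, 0]) stool();
translate([1242, 195, 0]) stool();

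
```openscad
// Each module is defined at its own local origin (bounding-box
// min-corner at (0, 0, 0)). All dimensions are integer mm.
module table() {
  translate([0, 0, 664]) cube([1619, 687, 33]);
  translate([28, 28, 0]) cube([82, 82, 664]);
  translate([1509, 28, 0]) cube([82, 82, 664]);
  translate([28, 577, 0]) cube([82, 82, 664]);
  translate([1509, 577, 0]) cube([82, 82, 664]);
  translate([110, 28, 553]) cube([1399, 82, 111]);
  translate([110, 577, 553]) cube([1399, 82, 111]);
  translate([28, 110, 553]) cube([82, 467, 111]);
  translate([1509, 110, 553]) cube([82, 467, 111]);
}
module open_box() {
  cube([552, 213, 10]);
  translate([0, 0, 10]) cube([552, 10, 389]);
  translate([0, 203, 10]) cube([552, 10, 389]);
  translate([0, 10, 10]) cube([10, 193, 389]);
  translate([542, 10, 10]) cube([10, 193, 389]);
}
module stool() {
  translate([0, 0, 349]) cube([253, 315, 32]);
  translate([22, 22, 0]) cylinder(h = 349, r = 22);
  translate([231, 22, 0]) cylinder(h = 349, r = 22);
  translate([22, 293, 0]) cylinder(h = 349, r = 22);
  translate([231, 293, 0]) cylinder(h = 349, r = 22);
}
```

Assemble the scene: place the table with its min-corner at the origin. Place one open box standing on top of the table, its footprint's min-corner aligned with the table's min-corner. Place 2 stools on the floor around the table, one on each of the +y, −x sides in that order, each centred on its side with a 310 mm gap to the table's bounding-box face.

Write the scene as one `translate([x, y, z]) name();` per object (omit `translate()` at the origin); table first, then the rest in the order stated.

table();
translate([0, 0, 697]) open_box();
translate([683, 997, 0]) stool();
translate([-563, 186, 0]) stool();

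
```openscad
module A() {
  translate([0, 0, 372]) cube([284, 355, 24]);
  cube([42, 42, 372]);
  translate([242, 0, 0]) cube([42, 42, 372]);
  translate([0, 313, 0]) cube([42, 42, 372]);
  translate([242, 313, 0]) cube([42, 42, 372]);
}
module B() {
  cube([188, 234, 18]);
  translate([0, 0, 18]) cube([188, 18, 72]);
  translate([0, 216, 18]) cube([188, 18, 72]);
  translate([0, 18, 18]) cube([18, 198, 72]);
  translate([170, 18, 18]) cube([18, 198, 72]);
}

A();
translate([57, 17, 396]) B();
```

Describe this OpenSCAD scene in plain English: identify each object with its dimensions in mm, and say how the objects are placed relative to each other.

A is a four-legged stool. The seat is a 284×355×24 mm slab whose top surface is at z = 396 mm; four square legs, each 42×42 mm in cross-section, run from the floor (z = 0) to the underside of the seat, each flush with a corner of the seat.

B is an open-topped rectangular box: outside dimensions 188×234×90 mm, with a uniform wall and base thickness of 18 mm. The base is a full 188×234 slab on the floor; four walls sit on top of the base. The front and back walls (the −y and +y sides) span the full width; the two side walls fit between them.

The open box is on top of the stool.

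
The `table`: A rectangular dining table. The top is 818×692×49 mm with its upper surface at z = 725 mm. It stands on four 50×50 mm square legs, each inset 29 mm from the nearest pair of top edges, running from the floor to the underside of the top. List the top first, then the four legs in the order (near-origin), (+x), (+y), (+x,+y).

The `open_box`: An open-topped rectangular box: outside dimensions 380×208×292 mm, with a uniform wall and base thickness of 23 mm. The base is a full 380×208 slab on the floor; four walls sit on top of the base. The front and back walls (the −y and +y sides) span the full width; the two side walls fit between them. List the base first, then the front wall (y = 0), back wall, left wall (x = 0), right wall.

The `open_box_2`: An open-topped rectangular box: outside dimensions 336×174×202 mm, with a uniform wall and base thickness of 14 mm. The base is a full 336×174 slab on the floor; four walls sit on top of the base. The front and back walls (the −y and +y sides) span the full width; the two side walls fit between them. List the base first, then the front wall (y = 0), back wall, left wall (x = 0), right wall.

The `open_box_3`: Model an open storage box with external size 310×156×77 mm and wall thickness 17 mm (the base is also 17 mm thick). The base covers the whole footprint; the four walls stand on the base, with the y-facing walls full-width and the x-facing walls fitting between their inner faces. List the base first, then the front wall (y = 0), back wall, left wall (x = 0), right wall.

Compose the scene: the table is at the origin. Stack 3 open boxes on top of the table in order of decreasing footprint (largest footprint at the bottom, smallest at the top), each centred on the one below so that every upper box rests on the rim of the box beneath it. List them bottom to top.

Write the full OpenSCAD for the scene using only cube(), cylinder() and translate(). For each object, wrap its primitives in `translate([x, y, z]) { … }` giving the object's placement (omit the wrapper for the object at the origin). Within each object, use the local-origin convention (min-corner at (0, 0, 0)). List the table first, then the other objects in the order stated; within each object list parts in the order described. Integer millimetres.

translate([0, 0, 676]) cube([818, 692, 49]);
translate([29, 29, 0]) cube([50, 50, 676]);
translate([739, 29, 0]) cube([50, 50, 676]);
translate([29, 613, 0]) cube([50, 50, 676]);
translate([739, 613, 0]) cube([50, 50, 676]);
translate([219, 242, 725]) {
  cube([380, 208, 23]);
  translate([0, 0, 23]) cube([380, 23, 269]);
  translate([0, 185, 23]) cube([380, 23, 269]);
  translate([0, 23, 23]) cube([23, 162, 269]);
  translate([357, 23, 23]) cube([23, 162, 269]);
}
translate([241, 259, 1017]) {
  cube([336, 174, 14]);
  translate([0, 0, 14]) cube([336, 14, 188]);
  translate([0, 160, 14]) cube([336, 14, 188]);
  translate([0, 14, 14]) cube([14, 146, 188]);
  translate([322, 14, 14]) cube([14, 146, 188]);
}
translate([254, 268, 1219]) {
  cube([310, 156, 17]);
  translate([0, 0, 17]) cube([310, 17, 60]);
  translate([0, 139, 17]) cube([310, 17, 60]);
  translate([0, 17, 17]) cube([17, 122, 60]);
  translate([293, 17, 17]) cube([17, 122, 60]);
}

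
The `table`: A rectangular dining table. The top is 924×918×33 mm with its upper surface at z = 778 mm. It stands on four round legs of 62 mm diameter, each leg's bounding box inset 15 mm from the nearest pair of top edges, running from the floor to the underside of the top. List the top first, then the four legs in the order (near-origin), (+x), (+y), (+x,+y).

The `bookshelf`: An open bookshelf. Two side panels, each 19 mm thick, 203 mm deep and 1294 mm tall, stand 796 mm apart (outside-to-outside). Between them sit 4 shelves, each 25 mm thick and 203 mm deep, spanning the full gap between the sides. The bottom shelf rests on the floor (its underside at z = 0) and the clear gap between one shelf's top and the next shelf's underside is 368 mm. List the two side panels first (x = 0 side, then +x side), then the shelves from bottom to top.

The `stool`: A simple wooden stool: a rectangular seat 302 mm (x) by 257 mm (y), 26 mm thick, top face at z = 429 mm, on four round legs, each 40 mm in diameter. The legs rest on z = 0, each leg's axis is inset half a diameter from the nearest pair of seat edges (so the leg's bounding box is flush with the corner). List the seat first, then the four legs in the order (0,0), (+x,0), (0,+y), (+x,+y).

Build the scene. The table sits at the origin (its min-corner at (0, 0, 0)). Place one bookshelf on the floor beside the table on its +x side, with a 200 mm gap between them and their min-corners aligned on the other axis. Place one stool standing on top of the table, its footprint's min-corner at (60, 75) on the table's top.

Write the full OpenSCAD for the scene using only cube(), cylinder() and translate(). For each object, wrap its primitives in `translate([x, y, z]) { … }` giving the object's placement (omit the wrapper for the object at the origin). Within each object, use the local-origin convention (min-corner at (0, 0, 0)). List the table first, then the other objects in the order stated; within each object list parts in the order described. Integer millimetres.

translate([0, 0, 745]) cube([924, 918, 33]);
translate([46, 46, 0]) cylinder(h = 745, r = 31);
translate([878, 46, 0]) cylinder(h = 745, r = 31);
translate([46, 872, 0]) cylinder(h = 745, r = 31);
translate([878, 872, 0]) cylinder(h = 745, r = 31);
translate([1124, 0, 0]) {
  cube([19, 203, 1294]);
  translate([777, 0, 0]) cube([19, 203, 1294]);
  translate([19, 0, 0]) cube([758, 203, 25]);
  translate([19, 0, 393]) cube([758, 203, 25]);
  translate([19, 0, 786]) cube([758, 203, 25]);
  translate([19, 0, 1179]) cube([758, 203, 25]);
}
translate([60, 75, 778]) {
  translate([0, 0, 403]) cube([302, 257, 26]);
  translate([20, 20, 0]) cylinder(h = 403, r = 20);
  translate([282, 20, 0]) cylinder(h = 403, r = 20);
  translate([20, 237, 0]) cylinder(h = 403, r = 20);
  translate([282, 237, 0]) cylinder(h = 403, r = 20);
}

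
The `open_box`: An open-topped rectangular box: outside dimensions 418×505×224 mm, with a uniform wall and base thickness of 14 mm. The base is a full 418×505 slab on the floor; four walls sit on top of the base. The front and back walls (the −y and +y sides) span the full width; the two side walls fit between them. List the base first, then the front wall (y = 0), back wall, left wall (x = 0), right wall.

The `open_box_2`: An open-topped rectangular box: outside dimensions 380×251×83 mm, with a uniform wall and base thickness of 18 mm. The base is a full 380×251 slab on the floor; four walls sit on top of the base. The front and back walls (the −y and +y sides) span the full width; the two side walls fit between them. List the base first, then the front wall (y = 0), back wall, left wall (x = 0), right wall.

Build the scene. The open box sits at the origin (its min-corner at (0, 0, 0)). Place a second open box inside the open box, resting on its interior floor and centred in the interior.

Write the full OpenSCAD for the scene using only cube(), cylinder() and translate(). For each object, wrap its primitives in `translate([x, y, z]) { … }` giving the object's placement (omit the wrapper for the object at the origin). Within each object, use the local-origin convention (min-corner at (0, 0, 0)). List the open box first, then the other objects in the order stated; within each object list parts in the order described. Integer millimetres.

cube([418, 505, 14]);
translate([0, 0, 14]) cube([418, 14, 210]);
translate([0, 491, 14]) cube([418, 14, 210]);
translate([0, 14, 14]) cube([14, 477, 210]);
translate([404, 14, 14]) cube([14, 477, 210]);
translate([19, 127, 14]) {
  cube([380, 251, 18]);
  translate([0, 0, 18]) cube([380, 18, 65]);
  translate([0, 233, 18]) cube([380, 18, 65]);
  translate([0, 18, 18]) cube([18, 215, 65]);
  translate([362, 18, 18]) cube([18, 215, 65]);
}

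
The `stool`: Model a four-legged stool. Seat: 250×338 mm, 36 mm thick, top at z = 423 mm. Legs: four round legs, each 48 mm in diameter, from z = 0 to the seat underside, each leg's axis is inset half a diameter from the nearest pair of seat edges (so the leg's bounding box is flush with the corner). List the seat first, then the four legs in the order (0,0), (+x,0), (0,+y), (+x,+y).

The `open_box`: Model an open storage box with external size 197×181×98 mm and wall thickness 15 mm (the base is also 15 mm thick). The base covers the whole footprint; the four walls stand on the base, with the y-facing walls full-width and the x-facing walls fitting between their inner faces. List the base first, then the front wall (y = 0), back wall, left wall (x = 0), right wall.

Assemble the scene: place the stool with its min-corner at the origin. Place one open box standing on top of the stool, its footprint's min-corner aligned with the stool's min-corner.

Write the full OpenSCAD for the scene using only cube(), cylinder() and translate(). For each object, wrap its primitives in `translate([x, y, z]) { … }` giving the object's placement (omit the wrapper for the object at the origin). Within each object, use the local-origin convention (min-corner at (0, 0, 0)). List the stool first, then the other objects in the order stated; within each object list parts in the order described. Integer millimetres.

translate([0, 0, 387]) cube([250, 338, 36]);
translate([24, 24, 0]) cylinder(h = 387, r = 24);
translate([226, 24, 0]) cylinder(h = 387, r = 24);
translate([24, 314, 0]) cylinder(h = 387, r = 24);
translate([226, 314, 0]) cylinder(h = 387, r = 24);
translate([0, 0, 423]) {
  cube([197, 181, 15]);
  translate([0, 0, 15]) cube([197, 15, 83]);
  translate([0, 166, 15]) cube([197, 15, 83]);
  translate([0, 15, 15]) cube([15, 151, 83]);
  translate([182, 15, 15]) cube([15, 151, 83]);
}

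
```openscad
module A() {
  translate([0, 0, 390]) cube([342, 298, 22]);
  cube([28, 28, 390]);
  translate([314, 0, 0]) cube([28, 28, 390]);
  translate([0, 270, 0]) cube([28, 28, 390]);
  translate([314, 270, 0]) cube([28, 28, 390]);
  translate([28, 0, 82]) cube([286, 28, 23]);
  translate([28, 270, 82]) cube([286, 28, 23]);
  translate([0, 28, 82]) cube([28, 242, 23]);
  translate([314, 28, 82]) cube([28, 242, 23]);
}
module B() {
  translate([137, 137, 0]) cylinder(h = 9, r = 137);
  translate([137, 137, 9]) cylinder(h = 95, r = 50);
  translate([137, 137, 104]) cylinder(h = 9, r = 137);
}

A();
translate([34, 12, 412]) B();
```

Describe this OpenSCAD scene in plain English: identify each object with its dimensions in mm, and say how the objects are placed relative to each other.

A is a simple wooden stool: a rectangular seat 342 mm (x) by 298 mm (y), 22 mm thick, top face at z = 412 mm, on four square legs, each 28×28 mm in cross-section. The legs rest on z = 0, each flush with a corner of the seat. Four stretchers, 28 mm wide and 23 mm tall, connect adjacent legs with their undersides at z = 82 mm, each running between the inner faces of the legs it joins and aligned with the legs' outer faces on the other axis.

B is a spool: two coaxial disc flanges of radius 137 mm and thickness 9 mm, joined by a core cylinder of radius 50 mm and height 95 mm. The lower flange rests on z = 0 and the three cylinders share a vertical axis.

The spool is on top of the stool, centred.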